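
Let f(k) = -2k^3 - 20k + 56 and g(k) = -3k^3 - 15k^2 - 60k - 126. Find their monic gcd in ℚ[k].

Apply the Euclidean algorithm:
  -2k^3 - 20k + 56 = (2/3)(-3k^3 - 15k^2 - 60k - 126) + (10k^2 + 20k + 140)
  -3k^3 - 15k^2 - 60k - 126 = (-(3/10)k - 9/10)(10k^2 + 20k + 140) + (0)
Last nonzero remainder: 10k^2 + 20k + 140. Dividing through by 10 gives the monic gcd k^2 + 2k + 14.

k^2 + 2k + 14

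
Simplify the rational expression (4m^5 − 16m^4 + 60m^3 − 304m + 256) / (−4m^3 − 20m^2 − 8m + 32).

(−m^3 + 5m^2 − 22m + 32)/(m + 4)

Apply the Euclidean algorithm:
  4m^5 − 16m^4 + 60m^3 − 304m + 256 = (−m^2 + 9m − 58)(−4m^3 − 20m^2 − 8m + 32) + (−1056m^2 − 1056m + 2112)
  −4m^3 − 20m^2 − 8m + 32 = ((1/264)m + 1/66)(−1056m^2 − 1056m + 2112) + (0)
Last nonzero remainder: −1056m^2 − 1056m + 2112. Dividing through by −1056 gives the monic gcd m^2 + m − 2.
Cancel m^2 + m − 2 from numerator and denominator to get the reduced form.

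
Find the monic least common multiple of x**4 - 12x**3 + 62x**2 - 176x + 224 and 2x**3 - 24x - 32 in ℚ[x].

By polynomial division,
  x**4 - 12x**3 + 62x**2 - 176x + 224 = ((1/2)x - 6)(2x**3 - 24x - 32) + (74x**2 - 304x + 32)
  2x**3 - 24x - 32 = ((1/37)x + 152/1369)(74x**2 - 304x + 32) + ((12168/1369)x - 48672/1369)
  74x**2 - 304x + 32 = ((50653/6084)x - 1369/1521)((12168/1369)x - 48672/1369) + (0)
Last nonzero remainder: (12168/1369)x - 48672/1369. Dividing through by 12168/1369 gives the monic gcd x - 4.
Then lcm(f, g) = f·g / gcd(f, g); expanding and making the result monic gives the answer.

x**6 - 8x**5 + 18x**4 + 24x**3 - 232x**2 + 192x + 896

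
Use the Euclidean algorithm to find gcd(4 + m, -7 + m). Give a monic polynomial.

Apply the Euclidean algorithm:
  m + 4 = (m - 7) + (11)
  m - 7 = ((1/11)m - 7/11)(11) + (0)
The last nonzero remainder is the constant 11, so the polynomials are coprime and gcd = 1.

1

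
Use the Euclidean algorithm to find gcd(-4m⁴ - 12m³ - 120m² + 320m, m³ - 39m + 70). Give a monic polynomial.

Euclidean algorithm in ℚ[m]:
  -4m⁴ - 12m³ - 120m² + 320m = (-4m - 12)(m³ - 39m + 70) + (-276m² + 132m + 840)
  m³ - 39m + 70 = (-(1/276)m - 11/6348)(-276m² + 132m + 840) + (-(18900/529)m + 37800/529)
  -276m² + 132m + 840 = ((12167/1575)m + 529/45)(-(18900/529)m + 37800/529) + (0)
Last nonzero remainder: -(18900/529)m + 37800/529. Dividing through by -18900/529 gives the monic gcd m - 2.

m - 2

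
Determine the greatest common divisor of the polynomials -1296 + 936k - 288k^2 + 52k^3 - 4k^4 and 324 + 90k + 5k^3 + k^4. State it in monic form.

Repeated division with remainder:
  -4k^4 + 52k^3 - 288k^2 + 936k - 1296 = (-4)(k^4 + 5k^3 + 90k + 324) + (72k^3 - 288k^2 + 1296k)
  k^4 + 5k^3 + 90k + 324 = ((1/72)k + 1/8)(72k^3 - 288k^2 + 1296k) + (18k^2 - 72k + 324)
  72k^3 - 288k^2 + 1296k = (4k)(18k^2 - 72k + 324) + (0)
Last nonzero remainder: 18k^2 - 72k + 324. Dividing through by 18 gives the monic gcd k^2 - 4k + 18.

18 - 4k + k^2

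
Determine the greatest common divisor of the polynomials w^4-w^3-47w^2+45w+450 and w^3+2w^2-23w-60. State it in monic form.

By polynomial division,
  w^4-w^3-47w^2+45w+450 = (w-3)(w^3+2w^2-23w-60) + (-18w^2+36w+270)
  w^3+2w^2-23w-60 = (-(1/18)w-2/9)(-18w^2+36w+270) + (0)
Last nonzero remainder: -18w^2+36w+270. Dividing through by -18 gives the monic gcd w^2-2w-15.

w^2-2w-15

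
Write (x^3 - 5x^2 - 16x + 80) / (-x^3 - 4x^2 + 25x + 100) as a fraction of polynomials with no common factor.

By polynomial division,
  x^3 - 5x^2 - 16x + 80 = (-1)(-x^3 - 4x^2 + 25x + 100) + (-9x^2 + 9x + 180)
  -x^3 - 4x^2 + 25x + 100 = ((1/9)x + 5/9)(-9x^2 + 9x + 180) + (0)
Last nonzero remainder: -9x^2 + 9x + 180. Dividing through by -9 gives the monic gcd x^2 - x - 20.
Cancel x^2 - x - 20 from numerator and denominator to get the reduced form.

(-x + 4)/(x + 5)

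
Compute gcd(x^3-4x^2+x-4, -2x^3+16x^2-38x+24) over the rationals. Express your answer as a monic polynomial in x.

x-4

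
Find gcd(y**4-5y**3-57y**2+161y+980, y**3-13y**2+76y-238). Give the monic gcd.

y-7

Euclidean algorithm in ℚ[y]:
  y**4-5y**3-57y**2+161y+980 = (y+8)(y**3-13y**2+76y-238) + (-29y**2-209y+2884)
  y**3-13y**2+76y-238 = (-(1/29)y+586/841)(-29y**2-209y+2884) + ((270026/841)y-1890182/841)
  -29y**2-209y+2884 = (-(24389/270026)y-173246/135013)((270026/841)y-1890182/841) + (0)
Last nonzero remainder: (270026/841)y-1890182/841. Dividing through by 270026/841 gives the monic gcd y-7.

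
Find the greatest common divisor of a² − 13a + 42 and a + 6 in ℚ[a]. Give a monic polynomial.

1

By polynomial division,
  a² − 13a + 42 = (a − 19)(a + 6) + (156)
  a + 6 = ((1/156)a + 1/26)(156) + (0)
The last nonzero remainder is the constant 156, so the polynomials are coprime and gcd = 1.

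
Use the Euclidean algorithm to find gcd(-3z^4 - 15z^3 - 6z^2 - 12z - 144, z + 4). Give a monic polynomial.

z + 4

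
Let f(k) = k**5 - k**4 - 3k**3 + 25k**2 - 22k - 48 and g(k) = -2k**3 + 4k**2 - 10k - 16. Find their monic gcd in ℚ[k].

By polynomial division,
  k**5 - k**4 - 3k**3 + 25k**2 - 22k - 48 = (-(1/2)k**2 - (1/2)k + 3)(-2k**3 + 4k**2 - 10k - 16) + (0)
Last nonzero remainder: -2k**3 + 4k**2 - 10k - 16. Dividing through by -2 gives the monic gcd k**3 - 2k**2 + 5k + 8.

k**3 - 2k**2 + 5k + 8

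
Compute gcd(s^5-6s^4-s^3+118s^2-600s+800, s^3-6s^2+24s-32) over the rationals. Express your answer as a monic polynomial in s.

Euclidean algorithm in ℚ[s]:
  s^5-6s^4-s^3+118s^2-600s+800 = (s^2-25)(s^3-6s^2+24s-32) + (0)
The last nonzero remainder s^3-6s^2+24s-32 is already monic.

s^3-6s^2+24s-32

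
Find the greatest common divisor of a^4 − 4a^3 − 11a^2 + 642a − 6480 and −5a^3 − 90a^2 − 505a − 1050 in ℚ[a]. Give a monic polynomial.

a + 10

Apply the Euclidean algorithm:
  a^4 − 4a^3 − 11a^2 + 642a − 6480 = (−(1/5)a + 22/5)(−5a^3 − 90a^2 − 505a − 1050) + (284a^2 + 2654a − 1860)
  −5a^3 − 90a^2 − 505a − 1050 = (−(5/284)a − 6145/40328)(284a^2 + 2654a − 1860) + (−(2688705/20164)a − 13443525/10082)
  284a^2 + 2654a − 1860 = (−(5726576/2688705)a + 1250168/896235)(−(2688705/20164)a − 13443525/10082) + (0)
Last nonzero remainder: −(2688705/20164)a − 13443525/10082. Dividing through by −2688705/20164 gives the monic gcd a + 10.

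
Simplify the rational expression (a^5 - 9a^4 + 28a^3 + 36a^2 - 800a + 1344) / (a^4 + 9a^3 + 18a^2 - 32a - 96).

Apply the Euclidean algorithm:
  a^5 - 9a^4 + 28a^3 + 36a^2 - 800a + 1344 = (a - 18)(a^4 + 9a^3 + 18a^2 - 32a - 96) + (172a^3 + 392a^2 - 1280a - 384)
  a^4 + 9a^3 + 18a^2 - 32a - 96 = ((1/172)a + 289/7396)(172a^3 + 392a^2 - 1280a - 384) + ((18720/1849)a^2 + (37440/1849)a - 149760/1849)
  172a^3 + 392a^2 - 1280a - 384 = ((79507/4680)a + 1849/390)((18720/1849)a^2 + (37440/1849)a - 149760/1849) + (0)
Last nonzero remainder: (18720/1849)a^2 + (37440/1849)a - 149760/1849. Dividing through by 18720/1849 gives the monic gcd a^2 + 2a - 8.
Cancel a^2 + 2a - 8 from numerator and denominator to get the reduced form.

(a^3 - 11a^2 + 58a - 168)/(a^2 + 7a + 12)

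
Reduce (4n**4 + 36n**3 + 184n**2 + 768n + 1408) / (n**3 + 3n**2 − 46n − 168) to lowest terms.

(4n**3 + 20n**2 + 104n + 352)/(n**2 − n − 42)

By polynomial division,
  4n**4 + 36n**3 + 184n**2 + 768n + 1408 = (4n + 24)(n**3 + 3n**2 − 46n − 168) + (296n**2 + 2544n + 5440)
  n**3 + 3n**2 − 46n − 168 = ((1/296)n − 207/10952)(296n**2 + 2544n + 5440) + (−(22308/1369)n − 89232/1369)
  296n**2 + 2544n + 5440 = (−(101306/5577)n − 465460/5577)(−(22308/1369)n − 89232/1369) + (0)
Last nonzero remainder: −(22308/1369)n − 89232/1369. Dividing through by −22308/1369 gives the monic gcd n + 4.
Cancel n + 4 from numerator and denominator to get the reduced form.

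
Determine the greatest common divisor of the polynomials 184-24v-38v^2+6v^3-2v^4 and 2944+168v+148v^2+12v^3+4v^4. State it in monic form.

Repeated division with remainder:
  -2v^4+6v^3-38v^2-24v+184 = (-1/2)(4v^4+12v^3+148v^2+168v+2944) + (12v^3+36v^2+60v+1656)
  4v^4+12v^3+148v^2+168v+2944 = ((1/3)v)(12v^3+36v^2+60v+1656) + (128v^2-384v+2944)
  12v^3+36v^2+60v+1656 = ((3/32)v+9/16)(128v^2-384v+2944) + (0)
Last nonzero remainder: 128v^2-384v+2944. Dividing through by 128 gives the monic gcd v^2-3v+23.

23-3v+v^2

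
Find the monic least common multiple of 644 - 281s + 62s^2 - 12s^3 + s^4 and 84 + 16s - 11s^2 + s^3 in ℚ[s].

By polynomial division,
  s^4 - 12s^3 + 62s^2 - 281s + 644 = (s - 1)(s^3 - 11s^2 + 16s + 84) + (35s^2 - 349s + 728)
  s^3 - 11s^2 + 16s + 84 = ((1/35)s - 36/1225)(35s^2 - 349s + 728) + (-(18444/1225)s + 18444/175)
  35s^2 - 349s + 728 = (-(42875/18444)s + 31850/4611)(-(18444/1225)s + 18444/175) + (0)
Last nonzero remainder: -(18444/1225)s + 18444/175. Dividing through by -18444/1225 gives the monic gcd s - 7.
Then lcm(f, g) = f·g / gcd(f, g); expanding and making the result monic gives the answer.

-7728 + 796s + 1024s^2 - 385s^3 + 98s^4 - 16s^5 + s^6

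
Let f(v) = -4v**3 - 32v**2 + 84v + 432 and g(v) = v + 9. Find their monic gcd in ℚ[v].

Euclidean algorithm in ℚ[v]:
  -4v**3 - 32v**2 + 84v + 432 = (-4v**2 + 4v + 48)(v + 9) + (0)
The last nonzero remainder v + 9 is already monic.

v + 9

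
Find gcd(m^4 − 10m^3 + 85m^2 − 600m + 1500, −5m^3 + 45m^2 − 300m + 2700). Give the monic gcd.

Repeated division with remainder:
  m^4 − 10m^3 + 85m^2 − 600m + 1500 = (−(1/5)m + 1/5)(−5m^3 + 45m^2 − 300m + 2700) + (16m^2 + 960)
  −5m^3 + 45m^2 − 300m + 2700 = (−(5/16)m + 45/16)(16m^2 + 960) + (0)
Last nonzero remainder: 16m^2 + 960. Dividing through by 16 gives the monic gcd m^2 + 60.

m^2 + 60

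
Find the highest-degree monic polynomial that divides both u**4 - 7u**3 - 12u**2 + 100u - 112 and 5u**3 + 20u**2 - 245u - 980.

u**2 - 3u - 28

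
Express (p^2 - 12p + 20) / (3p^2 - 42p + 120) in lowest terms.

By polynomial division,
  p^2 - 12p + 20 = (1/3)(3p^2 - 42p + 120) + (2p - 20)
  3p^2 - 42p + 120 = ((3/2)p - 6)(2p - 20) + (0)
Last nonzero remainder: 2p - 20. Dividing through by 2 gives the monic gcd p - 10.
Cancel p - 10 from numerator and denominator to get the reduced form.

(p - 2)/(3p - 12)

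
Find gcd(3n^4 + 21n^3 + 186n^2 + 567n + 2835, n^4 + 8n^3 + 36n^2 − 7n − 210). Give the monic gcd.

n^2 + 7n + 35

By polynomial division,
  3n^4 + 21n^3 + 186n^2 + 567n + 2835 = (3)(n^4 + 8n^3 + 36n^2 − 7n − 210) + (−3n^3 + 78n^2 + 588n + 3465)
  n^4 + 8n^3 + 36n^2 − 7n − 210 = (−(1/3)n − 34/3)(−3n^3 + 78n^2 + 588n + 3465) + (1116n^2 + 7812n + 39060)
  −3n^3 + 78n^2 + 588n + 3465 = (−(1/372)n + 11/124)(1116n^2 + 7812n + 39060) + (0)
Last nonzero remainder: 1116n^2 + 7812n + 39060. Dividing through by 1116 gives the monic gcd n^2 + 7n + 35.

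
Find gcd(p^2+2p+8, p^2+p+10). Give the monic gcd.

Repeated division with remainder:
  p^2+2p+8 = (p^2+p+10) + (p−2)
  p^2+p+10 = (p+3)(p−2) + (16)
  p−2 = ((1/16)p−1/8)(16) + (0)
The last nonzero remainder is the constant 16, so the polynomials are coprime and gcd = 1.

1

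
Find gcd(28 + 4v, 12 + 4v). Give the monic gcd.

Euclidean algorithm in ℚ[v]:
  4v + 28 = (4v + 12) + (16)
  4v + 12 = ((1/4)v + 3/4)(16) + (0)
The last nonzero remainder is the constant 16, so the polynomials are coprime and gcd = 1.

1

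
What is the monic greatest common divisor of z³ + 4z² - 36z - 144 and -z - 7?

1

Euclidean algorithm in ℚ[z]:
  z³ + 4z² - 36z - 144 = (-z² + 3z + 15)(-z - 7) + (-39)
  -z - 7 = ((1/39)z + 7/39)(-39) + (0)
The last nonzero remainder is the constant -39, so the polynomials are coprime and gcd = 1.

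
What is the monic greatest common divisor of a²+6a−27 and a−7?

1

Euclidean algorithm in ℚ[a]:
  a²+6a−27 = (a+13)(a−7) + (64)
  a−7 = ((1/64)a−7/64)(64) + (0)
The last nonzero remainder is the constant 64, so the polynomials are coprime and gcd = 1.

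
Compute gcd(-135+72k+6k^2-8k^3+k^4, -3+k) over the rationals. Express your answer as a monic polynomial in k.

-3+k

By polynomial division,
  k^4-8k^3+6k^2+72k-135 = (k^3-5k^2-9k+45)(k-3) + (0)
The last nonzero remainder k-3 is already monic.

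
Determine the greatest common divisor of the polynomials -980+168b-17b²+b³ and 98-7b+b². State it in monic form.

Repeated division with remainder:
  b³-17b²+168b-980 = (b-10)(b²-7b+98) + (0)
The last nonzero remainder b²-7b+98 is already monic.

98-7b+b²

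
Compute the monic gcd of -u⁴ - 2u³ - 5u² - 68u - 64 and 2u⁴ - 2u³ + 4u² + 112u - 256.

By polynomial division,
  -u⁴ - 2u³ - 5u² - 68u - 64 = (-1/2)(2u⁴ - 2u³ + 4u² + 112u - 256) + (-3u³ - 3u² - 12u - 192)
  2u⁴ - 2u³ + 4u² + 112u - 256 = (-(2/3)u + 4/3)(-3u³ - 3u² - 12u - 192) + (0)
Last nonzero remainder: -3u³ - 3u² - 12u - 192. Dividing through by -3 gives the monic gcd u³ + u² + 4u + 64.

u³ + u² + 4u + 64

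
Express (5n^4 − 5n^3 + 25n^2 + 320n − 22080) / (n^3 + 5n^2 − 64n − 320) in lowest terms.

By polynomial division,
  5n^4 − 5n^3 + 25n^2 + 320n − 22080 = (5n − 30)(n^3 + 5n^2 − 64n − 320) + (495n^2 − 31680)
  n^3 + 5n^2 − 64n − 320 = ((1/495)n + 1/99)(495n^2 − 31680) + (0)
Last nonzero remainder: 495n^2 − 31680. Dividing through by 495 gives the monic gcd n^2 − 64.
Cancel n^2 − 64 from numerator and denominator to get the reduced form.

(5n^2 − 5n + 345)/(n + 5)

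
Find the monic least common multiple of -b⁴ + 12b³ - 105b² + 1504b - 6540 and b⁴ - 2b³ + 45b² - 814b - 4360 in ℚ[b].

Repeated division with remainder:
  -b⁴ + 12b³ - 105b² + 1504b - 6540 = (-1)(b⁴ - 2b³ + 45b² - 814b - 4360) + (10b³ - 60b² + 690b - 10900)
  b⁴ - 2b³ + 45b² - 814b - 4360 = ((1/10)b + 2/5)(10b³ - 60b² + 690b - 10900) + (0)
Last nonzero remainder: 10b³ - 60b² + 690b - 10900. Dividing through by 10 gives the monic gcd b³ - 6b² + 69b - 1090.
Then lcm(f, g) = f·g / gcd(f, g); expanding and making the result monic gives the answer.

b⁵ - 8b⁴ + 57b³ - 1084b² + 524b + 26160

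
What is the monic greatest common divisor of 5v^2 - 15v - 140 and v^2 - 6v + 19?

Euclidean algorithm in ℚ[v]:
  5v^2 - 15v - 140 = (5)(v^2 - 6v + 19) + (15v - 235)
  v^2 - 6v + 19 = ((1/15)v + 29/45)(15v - 235) + (1534/9)
  15v - 235 = ((135/1534)v - 2115/1534)(1534/9) + (0)
The last nonzero remainder is the constant 1534/9, so the polynomials are coprime and gcd = 1.

1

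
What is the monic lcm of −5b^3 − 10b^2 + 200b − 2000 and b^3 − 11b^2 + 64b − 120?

b^4 − b^3 − 46b^2 + 520b − 1200

Apply the Euclidean algorithm:
  −5b^3 − 10b^2 + 200b − 2000 = (−5)(b^3 − 11b^2 + 64b − 120) + (−65b^2 + 520b − 2600)
  b^3 − 11b^2 + 64b − 120 = (−(1/65)b + 3/65)(−65b^2 + 520b − 2600) + (0)
Last nonzero remainder: −65b^2 + 520b − 2600. Dividing through by −65 gives the monic gcd b^2 − 8b + 40.
Then lcm(f, g) = f·g / gcd(f, g); expanding and making the result monic gives the answer.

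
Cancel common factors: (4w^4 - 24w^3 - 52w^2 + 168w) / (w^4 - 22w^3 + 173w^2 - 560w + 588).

(4w^2 + 12w)/(w^2 - 13w + 42)

Repeated division with remainder:
  4w^4 - 24w^3 - 52w^2 + 168w = (4)(w^4 - 22w^3 + 173w^2 - 560w + 588) + (64w^3 - 744w^2 + 2408w - 2352)
  w^4 - 22w^3 + 173w^2 - 560w + 588 = ((1/64)w - 83/512)(64w^3 - 744w^2 + 2408w - 2352) + ((945/64)w^2 - (8505/64)w + 6615/32)
  64w^3 - 744w^2 + 2408w - 2352 = ((4096/945)w - 512/45)((945/64)w^2 - (8505/64)w + 6615/32) + (0)
Last nonzero remainder: (945/64)w^2 - (8505/64)w + 6615/32. Dividing through by 945/64 gives the monic gcd w^2 - 9w + 14.
Cancel w^2 - 9w + 14 from numerator and denominator to get the reduced form.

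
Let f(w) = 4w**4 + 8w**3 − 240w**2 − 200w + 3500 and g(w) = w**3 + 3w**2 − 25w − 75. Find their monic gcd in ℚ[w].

w**2 − 25

By polynomial division,
  4w**4 + 8w**3 − 240w**2 − 200w + 3500 = (4w − 4)(w**3 + 3w**2 − 25w − 75) + (−128w**2 + 3200)
  w**3 + 3w**2 − 25w − 75 = (−(1/128)w − 3/128)(−128w**2 + 3200) + (0)
Last nonzero remainder: −128w**2 + 3200. Dividing through by −128 gives the monic gcd w**2 − 25.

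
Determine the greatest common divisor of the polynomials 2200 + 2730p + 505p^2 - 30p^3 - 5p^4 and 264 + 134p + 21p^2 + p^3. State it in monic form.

Apply the Euclidean algorithm:
  -5p^4 - 30p^3 + 505p^2 + 2730p + 2200 = (-5p + 75)(p^3 + 21p^2 + 134p + 264) + (-400p^2 - 6000p - 17600)
  p^3 + 21p^2 + 134p + 264 = (-(1/400)p - 3/200)(-400p^2 - 6000p - 17600) + (0)
Last nonzero remainder: -400p^2 - 6000p - 17600. Dividing through by -400 gives the monic gcd p^2 + 15p + 44.

44 + 15p + p^2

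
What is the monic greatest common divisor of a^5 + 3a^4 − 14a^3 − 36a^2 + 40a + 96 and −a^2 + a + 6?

By polynomial division,
  a^5 + 3a^4 − 14a^3 − 36a^2 + 40a + 96 = (−a^3 − 4a^2 + 4a + 16)(−a^2 + a + 6) + (0)
Last nonzero remainder: −a^2 + a + 6. Dividing through by −1 gives the monic gcd a^2 − a − 6.

a^2 − a − 6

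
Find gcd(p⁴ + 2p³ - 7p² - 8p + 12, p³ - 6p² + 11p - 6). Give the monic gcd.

p² - 3p + 2

Repeated division with remainder:
  p⁴ + 2p³ - 7p² - 8p + 12 = (p + 8)(p³ - 6p² + 11p - 6) + (30p² - 90p + 60)
  p³ - 6p² + 11p - 6 = ((1/30)p - 1/10)(30p² - 90p + 60) + (0)
Last nonzero remainder: 30p² - 90p + 60. Dividing through by 30 gives the monic gcd p² - 3p + 2.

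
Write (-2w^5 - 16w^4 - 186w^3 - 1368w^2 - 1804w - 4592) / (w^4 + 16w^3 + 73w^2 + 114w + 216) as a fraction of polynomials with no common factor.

Repeated division with remainder:
  -2w^5 - 16w^4 - 186w^3 - 1368w^2 - 1804w - 4592 = (-2w + 16)(w^4 + 16w^3 + 73w^2 + 114w + 216) + (-296w^3 - 2308w^2 - 3196w - 8048)
  w^4 + 16w^3 + 73w^2 + 114w + 216 = (-(1/296)w - 607/21904)(-296w^3 - 2308w^2 - 3196w - 8048) + (-(9617/5476)w^2 - (9617/5476)w - 9617/1369)
  -296w^3 - 2308w^2 - 3196w - 8048 = ((1620896/9617)w + 11017712/9617)(-(9617/5476)w^2 - (9617/5476)w - 9617/1369) + (0)
Last nonzero remainder: -(9617/5476)w^2 - (9617/5476)w - 9617/1369. Dividing through by -9617/5476 gives the monic gcd w^2 + w + 4.
Cancel w^2 + w + 4 from numerator and denominator to get the reduced form.

(-2w^3 - 14w^2 - 164w - 1148)/(w^2 + 15w + 54)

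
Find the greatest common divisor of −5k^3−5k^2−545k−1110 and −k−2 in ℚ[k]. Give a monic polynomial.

k+2

By polynomial division,
  −5k^3−5k^2−545k−1110 = (5k^2−5k+555)(−k−2) + (0)
Last nonzero remainder: −k−2. Dividing through by −1 gives the monic gcd k+2.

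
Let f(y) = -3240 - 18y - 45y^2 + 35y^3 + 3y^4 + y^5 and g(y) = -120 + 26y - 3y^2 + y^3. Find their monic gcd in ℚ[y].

-120 + 26y - 3y^2 + y^3

Repeated division with remainder:
  y^5 + 3y^4 + 35y^3 - 45y^2 - 18y - 3240 = (y^2 + 6y + 27)(y^3 - 3y^2 + 26y - 120) + (0)
The last nonzero remainder y^3 - 3y^2 + 26y - 120 is already monic.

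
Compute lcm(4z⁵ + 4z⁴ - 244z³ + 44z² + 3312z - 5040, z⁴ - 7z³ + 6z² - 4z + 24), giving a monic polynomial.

Euclidean algorithm in ℚ[z]:
  4z⁵ + 4z⁴ - 244z³ + 44z² + 3312z - 5040 = (4z + 32)(z⁴ - 7z³ + 6z² - 4z + 24) + (-44z³ - 132z² + 3344z - 5808)
  z⁴ - 7z³ + 6z² - 4z + 24 = (-(1/44)z + 5/22)(-44z³ - 132z² + 3344z - 5808) + (112z² - 896z + 1344)
  -44z³ - 132z² + 3344z - 5808 = (-(11/28)z - 121/28)(112z² - 896z + 1344) + (0)
Last nonzero remainder: 112z² - 896z + 1344. Dividing through by 112 gives the monic gcd z² - 8z + 12.
Then lcm(f, g) = f·g / gcd(f, g); expanding and making the result monic gives the answer.

z⁷ + 2z⁶ - 58z⁵ - 48z⁴ + 717z³ - 410z² + 396z - 2520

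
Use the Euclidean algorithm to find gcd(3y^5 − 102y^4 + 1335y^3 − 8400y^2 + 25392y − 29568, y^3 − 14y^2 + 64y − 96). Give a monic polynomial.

Repeated division with remainder:
  3y^5 − 102y^4 + 1335y^3 − 8400y^2 + 25392y − 29568 = (3y^2 − 60y + 303)(y^3 − 14y^2 + 64y − 96) + (−30y^2 + 240y − 480)
  y^3 − 14y^2 + 64y − 96 = (−(1/30)y + 1/5)(−30y^2 + 240y − 480) + (0)
Last nonzero remainder: −30y^2 + 240y − 480. Dividing through by −30 gives the monic gcd y^2 − 8y + 16.

y^2 − 8y + 16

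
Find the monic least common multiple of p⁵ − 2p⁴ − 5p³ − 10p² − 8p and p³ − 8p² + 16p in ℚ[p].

p⁶ − 6p⁵ + 3p⁴ + 10p³ + 32p² + 32p

Repeated division with remainder:
  p⁵ − 2p⁴ − 5p³ − 10p² − 8p = (p² + 6p + 27)(p³ − 8p² + 16p) + (110p² − 440p)
  p³ − 8p² + 16p = ((1/110)p − 2/55)(110p² − 440p) + (0)
Last nonzero remainder: 110p² − 440p. Dividing through by 110 gives the monic gcd p² − 4p.
Then lcm(f, g) = f·g / gcd(f, g); expanding and making the result monic gives the answer.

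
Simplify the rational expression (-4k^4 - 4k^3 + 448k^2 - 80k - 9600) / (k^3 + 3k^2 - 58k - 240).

(-4k^2 - 16k + 240)/(k + 6)

Euclidean algorithm in ℚ[k]:
  -4k^4 - 4k^3 + 448k^2 - 80k - 9600 = (-4k + 8)(k^3 + 3k^2 - 58k - 240) + (192k^2 - 576k - 7680)
  k^3 + 3k^2 - 58k - 240 = ((1/192)k + 1/32)(192k^2 - 576k - 7680) + (0)
Last nonzero remainder: 192k^2 - 576k - 7680. Dividing through by 192 gives the monic gcd k^2 - 3k - 40.
Cancel k^2 - 3k - 40 from numerator and denominator to get the reduced form.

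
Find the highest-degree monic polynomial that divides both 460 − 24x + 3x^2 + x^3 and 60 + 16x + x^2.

10 + x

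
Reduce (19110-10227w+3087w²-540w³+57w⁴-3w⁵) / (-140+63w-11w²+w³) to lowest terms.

(546-183w+36w²-3w³)/(-4+w)

Repeated division with remainder:
  -3w⁵+57w⁴-540w³+3087w²-10227w+19110 = (-3w²+24w-87)(w³-11w²+63w-140) + (198w²-1386w+6930)
  w³-11w²+63w-140 = ((1/198)w-2/99)(198w²-1386w+6930) + (0)
Last nonzero remainder: 198w²-1386w+6930. Dividing through by 198 gives the monic gcd w²-7w+35.
Cancel w²-7w+35 from numerator and denominator to get the reduced form.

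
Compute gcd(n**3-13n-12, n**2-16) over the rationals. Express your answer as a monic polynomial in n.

Repeated division with remainder:
  n**3-13n-12 = (n)(n**2-16) + (3n-12)
  n**2-16 = ((1/3)n+4/3)(3n-12) + (0)
Last nonzero remainder: 3n-12. Dividing through by 3 gives the monic gcd n-4.

n-4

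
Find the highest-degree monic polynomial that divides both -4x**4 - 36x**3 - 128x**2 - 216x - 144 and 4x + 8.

x + 2

Repeated division with remainder:
  -4x**4 - 36x**3 - 128x**2 - 216x - 144 = (-x**3 - 7x**2 - 18x - 18)(4x + 8) + (0)
Last nonzero remainder: 4x + 8. Dividing through by 4 gives the monic gcd x + 2.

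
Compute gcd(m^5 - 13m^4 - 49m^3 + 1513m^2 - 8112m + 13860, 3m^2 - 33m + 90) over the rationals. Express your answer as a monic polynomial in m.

Repeated division with remainder:
  m^5 - 13m^4 - 49m^3 + 1513m^2 - 8112m + 13860 = ((1/3)m^3 - (2/3)m^2 - (101/3)m + 154)(3m^2 - 33m + 90) + (0)
Last nonzero remainder: 3m^2 - 33m + 90. Dividing through by 3 gives the monic gcd m^2 - 11m + 30.

m^2 - 11m + 30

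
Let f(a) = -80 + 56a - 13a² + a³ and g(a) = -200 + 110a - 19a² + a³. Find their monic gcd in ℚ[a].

By polynomial division,
  a³ - 13a² + 56a - 80 = (a³ - 19a² + 110a - 200) + (6a² - 54a + 120)
  a³ - 19a² + 110a - 200 = ((1/6)a - 5/3)(6a² - 54a + 120) + (0)
Last nonzero remainder: 6a² - 54a + 120. Dividing through by 6 gives the monic gcd a² - 9a + 20.

20 - 9a + a²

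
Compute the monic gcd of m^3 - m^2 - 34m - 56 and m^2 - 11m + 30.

1

By polynomial division,
  m^3 - m^2 - 34m - 56 = (m + 10)(m^2 - 11m + 30) + (46m - 356)
  m^2 - 11m + 30 = ((1/46)m - 75/1058)(46m - 356) + (2520/529)
  46m - 356 = ((12167/1260)m - 47081/630)(2520/529) + (0)
The last nonzero remainder is the constant 2520/529, so the polynomials are coprime and gcd = 1.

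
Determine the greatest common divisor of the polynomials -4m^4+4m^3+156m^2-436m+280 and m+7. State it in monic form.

m+7

Repeated division with remainder:
  -4m^4+4m^3+156m^2-436m+280 = (-4m^3+32m^2-68m+40)(m+7) + (0)
The last nonzero remainder m+7 is already monic.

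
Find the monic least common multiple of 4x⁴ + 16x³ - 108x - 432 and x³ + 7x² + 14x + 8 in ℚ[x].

x⁶ + 7x⁵ + 14x⁴ - 19x³ - 189x² - 378x - 216

Repeated division with remainder:
  4x⁴ + 16x³ - 108x - 432 = (4x - 12)(x³ + 7x² + 14x + 8) + (28x² + 28x - 336)
  x³ + 7x² + 14x + 8 = ((1/28)x + 3/14)(28x² + 28x - 336) + (20x + 80)
  28x² + 28x - 336 = ((7/5)x - 21/5)(20x + 80) + (0)
Last nonzero remainder: 20x + 80. Dividing through by 20 gives the monic gcd x + 4.
Then lcm(f, g) = f·g / gcd(f, g); expanding and making the result monic gives the answer.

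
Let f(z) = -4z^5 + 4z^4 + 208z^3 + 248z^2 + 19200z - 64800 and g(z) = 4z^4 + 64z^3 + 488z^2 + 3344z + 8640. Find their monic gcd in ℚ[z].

Repeated division with remainder:
  -4z^5 + 4z^4 + 208z^3 + 248z^2 + 19200z - 64800 = (-z + 17)(4z^4 + 64z^3 + 488z^2 + 3344z + 8640) + (-392z^3 - 4704z^2 - 29008z - 211680)
  4z^4 + 64z^3 + 488z^2 + 3344z + 8640 = (-(1/98)z - 2/49)(-392z^3 - 4704z^2 - 29008z - 211680) + (0)
Last nonzero remainder: -392z^3 - 4704z^2 - 29008z - 211680. Dividing through by -392 gives the monic gcd z^3 + 12z^2 + 74z + 540.

z^3 + 12z^2 + 74z + 540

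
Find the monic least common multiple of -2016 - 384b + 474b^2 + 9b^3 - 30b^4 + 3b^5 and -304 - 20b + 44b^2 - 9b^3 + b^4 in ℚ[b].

-25536 - 160b + 6228b^2 - 1120b^3 - 243b^4 + 111b^5 - 17b^6 + b^7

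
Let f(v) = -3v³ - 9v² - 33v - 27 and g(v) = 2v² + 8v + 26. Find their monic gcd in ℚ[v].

By polynomial division,
  -3v³ - 9v² - 33v - 27 = (-(3/2)v + 3/2)(2v² + 8v + 26) + (-6v - 66)
  2v² + 8v + 26 = (-(1/3)v + 7/3)(-6v - 66) + (180)
  -6v - 66 = (-(1/30)v - 11/30)(180) + (0)
The last nonzero remainder is the constant 180, so the polynomials are coprime and gcd = 1.

1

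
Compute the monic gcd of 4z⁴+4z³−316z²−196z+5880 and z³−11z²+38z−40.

Apply the Euclidean algorithm:
  4z⁴+4z³−316z²−196z+5880 = (4z+48)(z³−11z²+38z−40) + (60z²−1860z+7800)
  z³−11z²+38z−40 = ((1/60)z+1/3)(60z²−1860z+7800) + (528z−2640)
  60z²−1860z+7800 = ((5/44)z−65/22)(528z−2640) + (0)
Last nonzero remainder: 528z−2640. Dividing through by 528 gives the monic gcd z−5.

z−5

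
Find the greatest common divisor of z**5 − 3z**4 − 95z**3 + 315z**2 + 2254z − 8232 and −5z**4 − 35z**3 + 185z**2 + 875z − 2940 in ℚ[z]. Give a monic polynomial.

z**3 + 10z**2 − 7z − 196

Apply the Euclidean algorithm:
  z**5 − 3z**4 − 95z**3 + 315z**2 + 2254z − 8232 = (−(1/5)z + 2)(−5z**4 − 35z**3 + 185z**2 + 875z − 2940) + (12z**3 + 120z**2 − 84z − 2352)
  −5z**4 − 35z**3 + 185z**2 + 875z − 2940 = (−(5/12)z + 5/4)(12z**3 + 120z**2 − 84z − 2352) + (0)
Last nonzero remainder: 12z**3 + 120z**2 − 84z − 2352. Dividing through by 12 gives the monic gcd z**3 + 10z**2 − 7z − 196.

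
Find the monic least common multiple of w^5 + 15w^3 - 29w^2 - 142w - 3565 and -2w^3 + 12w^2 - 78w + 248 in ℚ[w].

w^6 - 4w^5 + 15w^4 - 89w^3 - 26w^2 - 2997w + 14260

Repeated division with remainder:
  w^5 + 15w^3 - 29w^2 - 142w - 3565 = (-(1/2)w^2 - 3w - 6)(-2w^3 + 12w^2 - 78w + 248) + (-67w^2 + 134w - 2077)
  -2w^3 + 12w^2 - 78w + 248 = ((2/67)w - 8/67)(-67w^2 + 134w - 2077) + (0)
Last nonzero remainder: -67w^2 + 134w - 2077. Dividing through by -67 gives the monic gcd w^2 - 2w + 31.
Then lcm(f, g) = f·g / gcd(f, g); expanding and making the result monic gives the answer.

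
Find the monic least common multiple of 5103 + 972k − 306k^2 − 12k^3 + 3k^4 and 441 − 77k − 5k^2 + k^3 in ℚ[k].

−11907 − 567k + 1038k^2 − 74k^3 − 11k^4 + k^5

Euclidean algorithm in ℚ[k]:
  3k^4 − 12k^3 − 306k^2 + 972k + 5103 = (3k + 3)(k^3 − 5k^2 − 77k + 441) + (−60k^2 − 120k + 3780)
  k^3 − 5k^2 − 77k + 441 = (−(1/60)k + 7/60)(−60k^2 − 120k + 3780) + (0)
Last nonzero remainder: −60k^2 − 120k + 3780. Dividing through by −60 gives the monic gcd k^2 + 2k − 63.
Then lcm(f, g) = f·g / gcd(f, g); expanding and making the result monic gives the answer.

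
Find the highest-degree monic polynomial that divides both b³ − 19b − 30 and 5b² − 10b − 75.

b² − 2b − 15

Apply the Euclidean algorithm:
  b³ − 19b − 30 = ((1/5)b + 2/5)(5b² − 10b − 75) + (0)
Last nonzero remainder: 5b² − 10b − 75. Dividing through by 5 gives the monic gcd b² − 2b − 15.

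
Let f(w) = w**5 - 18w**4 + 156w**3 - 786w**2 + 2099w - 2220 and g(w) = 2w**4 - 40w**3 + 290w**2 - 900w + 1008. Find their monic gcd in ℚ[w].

w**2 - 7w + 12

Euclidean algorithm in ℚ[w]:
  w**5 - 18w**4 + 156w**3 - 786w**2 + 2099w - 2220 = ((1/2)w + 1)(2w**4 - 40w**3 + 290w**2 - 900w + 1008) + (51w**3 - 626w**2 + 2495w - 3228)
  2w**4 - 40w**3 + 290w**2 - 900w + 1008 = ((2/51)w - 788/2601)(51w**3 - 626w**2 + 2495w - 3228) + ((6512/2601)w**2 - (45584/2601)w + 26048/867)
  51w**3 - 626w**2 + 2495w - 3228 = ((132651/6512)w - 699669/6512)((6512/2601)w**2 - (45584/2601)w + 26048/867) + (0)
Last nonzero remainder: (6512/2601)w**2 - (45584/2601)w + 26048/867. Dividing through by 6512/2601 gives the monic gcd w**2 - 7w + 12.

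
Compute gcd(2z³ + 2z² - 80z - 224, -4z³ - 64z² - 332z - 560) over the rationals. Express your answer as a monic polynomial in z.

Repeated division with remainder:
  2z³ + 2z² - 80z - 224 = (-1/2)(-4z³ - 64z² - 332z - 560) + (-30z² - 246z - 504)
  -4z³ - 64z² - 332z - 560 = ((2/15)z + 26/25)(-30z² - 246z - 504) + (-(224/25)z - 896/25)
  -30z² - 246z - 504 = ((375/112)z + 225/16)(-(224/25)z - 896/25) + (0)
Last nonzero remainder: -(224/25)z - 896/25. Dividing through by -224/25 gives the monic gcd z + 4.

z + 4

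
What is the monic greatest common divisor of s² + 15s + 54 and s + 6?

Repeated division with remainder:
  s² + 15s + 54 = (s + 9)(s + 6) + (0)
The last nonzero remainder s + 6 is already monic.

s + 6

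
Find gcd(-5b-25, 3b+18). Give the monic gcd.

1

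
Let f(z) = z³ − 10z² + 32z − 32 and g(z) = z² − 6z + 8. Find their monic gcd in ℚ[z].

z² − 6z + 8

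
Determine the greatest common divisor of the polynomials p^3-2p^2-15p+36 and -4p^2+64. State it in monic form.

Euclidean algorithm in ℚ[p]:
  p^3-2p^2-15p+36 = (-(1/4)p+1/2)(-4p^2+64) + (p+4)
  -4p^2+64 = (-4p+16)(p+4) + (0)
The last nonzero remainder p+4 is already monic.

p+4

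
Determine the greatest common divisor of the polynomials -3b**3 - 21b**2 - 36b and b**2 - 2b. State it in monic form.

Apply the Euclidean algorithm:
  -3b**3 - 21b**2 - 36b = (-3b - 27)(b**2 - 2b) + (-90b)
  b**2 - 2b = (-(1/90)b + 1/45)(-90b) + (0)
Last nonzero remainder: -90b. Dividing through by -90 gives the monic gcd b.

b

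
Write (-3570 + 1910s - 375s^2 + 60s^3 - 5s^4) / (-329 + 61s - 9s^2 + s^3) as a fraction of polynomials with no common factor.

By polynomial division,
  -5s^4 + 60s^3 - 375s^2 + 1910s - 3570 = (-5s + 15)(s^3 - 9s^2 + 61s - 329) + (65s^2 - 650s + 1365)
  s^3 - 9s^2 + 61s - 329 = ((1/65)s + 1/65)(65s^2 - 650s + 1365) + (50s - 350)
  65s^2 - 650s + 1365 = ((13/10)s - 39/10)(50s - 350) + (0)
Last nonzero remainder: 50s - 350. Dividing through by 50 gives the monic gcd s - 7.
Cancel s - 7 from numerator and denominator to get the reduced form.

(510 - 200s + 25s^2 - 5s^3)/(47 - 2s + s^2)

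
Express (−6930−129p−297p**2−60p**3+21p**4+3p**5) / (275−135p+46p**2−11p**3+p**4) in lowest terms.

(126+39p+3p**2)/(−5+p)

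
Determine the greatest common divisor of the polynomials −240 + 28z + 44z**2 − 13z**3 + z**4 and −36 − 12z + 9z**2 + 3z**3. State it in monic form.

2 + z

Repeated division with remainder:
  z**4 − 13z**3 + 44z**2 + 28z − 240 = ((1/3)z − 16/3)(3z**3 + 9z**2 − 12z − 36) + (96z**2 − 24z − 432)
  3z**3 + 9z**2 − 12z − 36 = ((1/32)z + 13/128)(96z**2 − 24z − 432) + ((63/16)z + 63/8)
  96z**2 − 24z − 432 = ((512/21)z − 384/7)((63/16)z + 63/8) + (0)
Last nonzero remainder: (63/16)z + 63/8. Dividing through by 63/16 gives the monic gcd z + 2.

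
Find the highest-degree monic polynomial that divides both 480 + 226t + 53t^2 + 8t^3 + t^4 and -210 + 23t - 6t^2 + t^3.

Apply the Euclidean algorithm:
  t^4 + 8t^3 + 53t^2 + 226t + 480 = (t + 14)(t^3 - 6t^2 + 23t - 210) + (114t^2 + 114t + 3420)
  t^3 - 6t^2 + 23t - 210 = ((1/114)t - 7/114)(114t^2 + 114t + 3420) + (0)
Last nonzero remainder: 114t^2 + 114t + 3420. Dividing through by 114 gives the monic gcd t^2 + t + 30.

30 + t + t^2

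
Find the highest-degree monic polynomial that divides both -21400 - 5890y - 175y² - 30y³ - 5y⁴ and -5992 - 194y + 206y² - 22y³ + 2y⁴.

Euclidean algorithm in ℚ[y]:
  -5y⁴ - 30y³ - 175y² - 5890y - 21400 = (-5/2)(2y⁴ - 22y³ + 206y² - 194y - 5992) + (-85y³ + 340y² - 6375y - 36380)
  2y⁴ - 22y³ + 206y² - 194y - 5992 = (-(2/85)y + 14/85)(-85y³ + 340y² - 6375y - 36380) + (0)
Last nonzero remainder: -85y³ + 340y² - 6375y - 36380. Dividing through by -85 gives the monic gcd y³ - 4y² + 75y + 428.

428 + 75y - 4y² + y³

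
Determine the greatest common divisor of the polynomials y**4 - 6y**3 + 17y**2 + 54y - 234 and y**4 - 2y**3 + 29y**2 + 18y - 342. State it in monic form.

Repeated division with remainder:
  y**4 - 6y**3 + 17y**2 + 54y - 234 = (y**4 - 2y**3 + 29y**2 + 18y - 342) + (-4y**3 - 12y**2 + 36y + 108)
  y**4 - 2y**3 + 29y**2 + 18y - 342 = (-(1/4)y + 5/4)(-4y**3 - 12y**2 + 36y + 108) + (53y**2 - 477)
  -4y**3 - 12y**2 + 36y + 108 = (-(4/53)y - 12/53)(53y**2 - 477) + (0)
Last nonzero remainder: 53y**2 - 477. Dividing through by 53 gives the monic gcd y**2 - 9.

y**2 - 9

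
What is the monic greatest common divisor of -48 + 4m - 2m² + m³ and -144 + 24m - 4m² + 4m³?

By polynomial division,
  m³ - 2m² + 4m - 48 = (1/4)(4m³ - 4m² + 24m - 144) + (-m² - 2m - 12)
  4m³ - 4m² + 24m - 144 = (-4m + 12)(-m² - 2m - 12) + (0)
Last nonzero remainder: -m² - 2m - 12. Dividing through by -1 gives the monic gcd m² + 2m + 12.

12 + 2m + m²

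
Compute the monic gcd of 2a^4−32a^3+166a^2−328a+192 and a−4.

a−4

Repeated division with remainder:
  2a^4−32a^3+166a^2−328a+192 = (2a^3−24a^2+70a−48)(a−4) + (0)
The last nonzero remainder a−4 is already monic.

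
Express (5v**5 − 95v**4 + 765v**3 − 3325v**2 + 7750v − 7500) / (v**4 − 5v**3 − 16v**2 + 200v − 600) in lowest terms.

Repeated division with remainder:
  5v**5 − 95v**4 + 765v**3 − 3325v**2 + 7750v − 7500 = (5v − 70)(v**4 − 5v**3 − 16v**2 + 200v − 600) + (495v**3 − 5445v**2 + 24750v − 49500)
  v**4 − 5v**3 − 16v**2 + 200v − 600 = ((1/495)v + 2/165)(495v**3 − 5445v**2 + 24750v − 49500) + (0)
Last nonzero remainder: 495v**3 − 5445v**2 + 24750v − 49500. Dividing through by 495 gives the monic gcd v**3 − 11v**2 + 50v − 100.
Cancel v**3 − 11v**2 + 50v − 100 from numerator and denominator to get the reduced form.

(5v**2 − 40v + 75)/(v + 6)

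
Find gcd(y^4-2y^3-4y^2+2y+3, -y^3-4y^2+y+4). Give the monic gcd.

Euclidean algorithm in ℚ[y]:
  y^4-2y^3-4y^2+2y+3 = (-y+6)(-y^3-4y^2+y+4) + (21y^2-21)
  -y^3-4y^2+y+4 = (-(1/21)y-4/21)(21y^2-21) + (0)
Last nonzero remainder: 21y^2-21. Dividing through by 21 gives the monic gcd y^2-1.

y^2-1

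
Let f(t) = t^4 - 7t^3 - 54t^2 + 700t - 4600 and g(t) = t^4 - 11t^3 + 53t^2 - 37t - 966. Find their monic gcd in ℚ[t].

t^2 - 7t + 46

By polynomial division,
  t^4 - 7t^3 - 54t^2 + 700t - 4600 = (t^4 - 11t^3 + 53t^2 - 37t - 966) + (4t^3 - 107t^2 + 737t - 3634)
  t^4 - 11t^3 + 53t^2 - 37t - 966 = ((1/4)t + 63/16)(4t^3 - 107t^2 + 737t - 3634) + ((4641/16)t^2 - (32487/16)t + 106743/8)
  4t^3 - 107t^2 + 737t - 3634 = ((64/4641)t - 1264/4641)((4641/16)t^2 - (32487/16)t + 106743/8) + (0)
Last nonzero remainder: (4641/16)t^2 - (32487/16)t + 106743/8. Dividing through by 4641/16 gives the monic gcd t^2 - 7t + 46.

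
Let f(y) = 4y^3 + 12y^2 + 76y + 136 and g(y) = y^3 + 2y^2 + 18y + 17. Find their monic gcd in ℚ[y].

y^2 + y + 17

By polynomial division,
  4y^3 + 12y^2 + 76y + 136 = (4)(y^3 + 2y^2 + 18y + 17) + (4y^2 + 4y + 68)
  y^3 + 2y^2 + 18y + 17 = ((1/4)y + 1/4)(4y^2 + 4y + 68) + (0)
Last nonzero remainder: 4y^2 + 4y + 68. Dividing through by 4 gives the monic gcd y^2 + y + 17.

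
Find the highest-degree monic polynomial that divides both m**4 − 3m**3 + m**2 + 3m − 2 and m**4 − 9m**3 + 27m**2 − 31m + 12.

Apply the Euclidean algorithm:
  m**4 − 3m**3 + m**2 + 3m − 2 = (m**4 − 9m**3 + 27m**2 − 31m + 12) + (6m**3 − 26m**2 + 34m − 14)
  m**4 − 9m**3 + 27m**2 − 31m + 12 = ((1/6)m − 7/9)(6m**3 − 26m**2 + 34m − 14) + ((10/9)m**2 − (20/9)m + 10/9)
  6m**3 − 26m**2 + 34m − 14 = ((27/5)m − 63/5)((10/9)m**2 − (20/9)m + 10/9) + (0)
Last nonzero remainder: (10/9)m**2 − (20/9)m + 10/9. Dividing through by 10/9 gives the monic gcd m**2 − 2m + 1.

m**2 − 2m + 1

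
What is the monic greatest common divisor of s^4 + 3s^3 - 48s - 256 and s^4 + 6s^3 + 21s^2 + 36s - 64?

s^3 + 7s^2 + 28s + 64

By polynomial division,
  s^4 + 3s^3 - 48s - 256 = (s^4 + 6s^3 + 21s^2 + 36s - 64) + (-3s^3 - 21s^2 - 84s - 192)
  s^4 + 6s^3 + 21s^2 + 36s - 64 = (-(1/3)s + 1/3)(-3s^3 - 21s^2 - 84s - 192) + (0)
Last nonzero remainder: -3s^3 - 21s^2 - 84s - 192. Dividing through by -3 gives the monic gcd s^3 + 7s^2 + 28s + 64.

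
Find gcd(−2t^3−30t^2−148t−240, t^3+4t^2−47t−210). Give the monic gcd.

t^2+11t+30

Apply the Euclidean algorithm:
  −2t^3−30t^2−148t−240 = (−2)(t^3+4t^2−47t−210) + (−22t^2−242t−660)
  t^3+4t^2−47t−210 = (−(1/22)t+7/22)(−22t^2−242t−660) + (0)
Last nonzero remainder: −22t^2−242t−660. Dividing through by −22 gives the monic gcd t^2+11t+30.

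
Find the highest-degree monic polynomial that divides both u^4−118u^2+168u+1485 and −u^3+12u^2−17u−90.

u^2−14u+45

Euclidean algorithm in ℚ[u]:
  u^4−118u^2+168u+1485 = (−u−12)(−u^3+12u^2−17u−90) + (9u^2−126u+405)
  −u^3+12u^2−17u−90 = (−(1/9)u−2/9)(9u^2−126u+405) + (0)
Last nonzero remainder: 9u^2−126u+405. Dividing through by 9 gives the monic gcd u^2−14u+45.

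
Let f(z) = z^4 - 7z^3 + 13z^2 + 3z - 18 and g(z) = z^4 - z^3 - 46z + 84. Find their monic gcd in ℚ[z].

z^2 - 5z + 6

Apply the Euclidean algorithm:
  z^4 - 7z^3 + 13z^2 + 3z - 18 = (z^4 - z^3 - 46z + 84) + (-6z^3 + 13z^2 + 49z - 102)
  z^4 - z^3 - 46z + 84 = (-(1/6)z - 7/36)(-6z^3 + 13z^2 + 49z - 102) + ((385/36)z^2 - (1925/36)z + 385/6)
  -6z^3 + 13z^2 + 49z - 102 = (-(216/385)z - 612/385)((385/36)z^2 - (1925/36)z + 385/6) + (0)
Last nonzero remainder: (385/36)z^2 - (1925/36)z + 385/6. Dividing through by 385/36 gives the monic gcd z^2 - 5z + 6.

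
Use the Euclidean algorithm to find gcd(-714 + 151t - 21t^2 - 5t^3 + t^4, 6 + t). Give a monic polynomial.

6 + t

Repeated division with remainder:
  t^4 - 5t^3 - 21t^2 + 151t - 714 = (t^3 - 11t^2 + 45t - 119)(t + 6) + (0)
The last nonzero remainder t + 6 is already monic.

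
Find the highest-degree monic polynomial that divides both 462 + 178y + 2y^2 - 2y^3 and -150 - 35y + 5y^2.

3 + y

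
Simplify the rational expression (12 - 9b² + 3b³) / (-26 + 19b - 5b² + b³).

(-6 - 3b + 3b²)/(13 - 3b + b²)

Repeated division with remainder:
  3b³ - 9b² + 12 = (3)(b³ - 5b² + 19b - 26) + (6b² - 57b + 90)
  b³ - 5b² + 19b - 26 = ((1/6)b + 3/4)(6b² - 57b + 90) + ((187/4)b - 187/2)
  6b² - 57b + 90 = ((24/187)b - 180/187)((187/4)b - 187/2) + (0)
Last nonzero remainder: (187/4)b - 187/2. Dividing through by 187/4 gives the monic gcd b - 2.
Cancel b - 2 from numerator and denominator to get the reduced form.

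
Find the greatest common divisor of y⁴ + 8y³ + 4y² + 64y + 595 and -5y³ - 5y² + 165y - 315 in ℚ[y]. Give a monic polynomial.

y + 7

Euclidean algorithm in ℚ[y]:
  y⁴ + 8y³ + 4y² + 64y + 595 = (-(1/5)y - 7/5)(-5y³ - 5y² + 165y - 315) + (30y² + 232y + 154)
  -5y³ - 5y² + 165y - 315 = (-(1/6)y + 101/90)(30y² + 232y + 154) + (-(3136/45)y - 21952/45)
  30y² + 232y + 154 = (-(675/1568)y - 495/1568)(-(3136/45)y - 21952/45) + (0)
Last nonzero remainder: -(3136/45)y - 21952/45. Dividing through by -3136/45 gives the monic gcd y + 7.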